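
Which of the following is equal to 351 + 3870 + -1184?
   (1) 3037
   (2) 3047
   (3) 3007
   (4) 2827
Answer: 1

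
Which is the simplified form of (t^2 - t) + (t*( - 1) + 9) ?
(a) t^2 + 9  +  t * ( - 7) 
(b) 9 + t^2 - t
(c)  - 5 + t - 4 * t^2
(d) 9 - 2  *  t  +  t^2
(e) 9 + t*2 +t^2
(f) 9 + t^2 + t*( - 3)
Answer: d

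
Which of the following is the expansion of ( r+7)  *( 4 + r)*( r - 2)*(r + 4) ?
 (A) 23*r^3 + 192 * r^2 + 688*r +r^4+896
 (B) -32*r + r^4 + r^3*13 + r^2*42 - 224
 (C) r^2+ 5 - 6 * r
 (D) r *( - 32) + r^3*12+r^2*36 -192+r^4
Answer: B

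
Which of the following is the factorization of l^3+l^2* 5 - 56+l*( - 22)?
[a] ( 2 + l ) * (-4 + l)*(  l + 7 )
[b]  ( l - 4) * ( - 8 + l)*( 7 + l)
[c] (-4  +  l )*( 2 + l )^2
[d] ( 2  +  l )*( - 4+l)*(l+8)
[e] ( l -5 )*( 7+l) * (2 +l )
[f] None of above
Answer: a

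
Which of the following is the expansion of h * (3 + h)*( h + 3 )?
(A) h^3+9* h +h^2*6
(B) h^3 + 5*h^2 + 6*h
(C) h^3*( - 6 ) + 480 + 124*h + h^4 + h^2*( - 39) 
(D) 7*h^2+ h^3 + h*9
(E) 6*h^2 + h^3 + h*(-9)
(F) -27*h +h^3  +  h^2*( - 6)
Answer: A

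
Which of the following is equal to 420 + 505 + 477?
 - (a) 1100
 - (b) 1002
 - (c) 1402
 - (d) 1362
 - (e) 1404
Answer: c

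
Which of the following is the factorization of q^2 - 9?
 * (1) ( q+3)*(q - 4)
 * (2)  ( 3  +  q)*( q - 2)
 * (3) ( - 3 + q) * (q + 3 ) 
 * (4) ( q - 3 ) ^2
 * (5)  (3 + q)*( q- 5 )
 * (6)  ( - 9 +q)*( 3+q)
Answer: 3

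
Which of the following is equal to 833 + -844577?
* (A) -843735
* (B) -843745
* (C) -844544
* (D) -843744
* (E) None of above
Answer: D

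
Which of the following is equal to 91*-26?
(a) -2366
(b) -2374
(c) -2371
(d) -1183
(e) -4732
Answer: a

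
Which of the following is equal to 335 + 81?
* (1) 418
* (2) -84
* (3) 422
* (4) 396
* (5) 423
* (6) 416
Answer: 6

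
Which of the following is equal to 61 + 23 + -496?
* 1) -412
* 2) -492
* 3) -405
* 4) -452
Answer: 1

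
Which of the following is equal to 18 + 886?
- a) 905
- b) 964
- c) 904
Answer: c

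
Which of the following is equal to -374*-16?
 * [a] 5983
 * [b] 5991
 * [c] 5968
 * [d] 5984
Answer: d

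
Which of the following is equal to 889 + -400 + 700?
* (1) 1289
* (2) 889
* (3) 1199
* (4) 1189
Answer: 4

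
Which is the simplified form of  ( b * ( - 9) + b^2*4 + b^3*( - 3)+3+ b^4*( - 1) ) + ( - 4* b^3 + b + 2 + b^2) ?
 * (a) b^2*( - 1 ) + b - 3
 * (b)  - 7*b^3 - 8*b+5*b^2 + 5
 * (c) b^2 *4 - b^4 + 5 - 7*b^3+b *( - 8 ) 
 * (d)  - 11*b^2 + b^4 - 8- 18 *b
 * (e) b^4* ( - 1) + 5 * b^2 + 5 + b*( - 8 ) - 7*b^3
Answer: e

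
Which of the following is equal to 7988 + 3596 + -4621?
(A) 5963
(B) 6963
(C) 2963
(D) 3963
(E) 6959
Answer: B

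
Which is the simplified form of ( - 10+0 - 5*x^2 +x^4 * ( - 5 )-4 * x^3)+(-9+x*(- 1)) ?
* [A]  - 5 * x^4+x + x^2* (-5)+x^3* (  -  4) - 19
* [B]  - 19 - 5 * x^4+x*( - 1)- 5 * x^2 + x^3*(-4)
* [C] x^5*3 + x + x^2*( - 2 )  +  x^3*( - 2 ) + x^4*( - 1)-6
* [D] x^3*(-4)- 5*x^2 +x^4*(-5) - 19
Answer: B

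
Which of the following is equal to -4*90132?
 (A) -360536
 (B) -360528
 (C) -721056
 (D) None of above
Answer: B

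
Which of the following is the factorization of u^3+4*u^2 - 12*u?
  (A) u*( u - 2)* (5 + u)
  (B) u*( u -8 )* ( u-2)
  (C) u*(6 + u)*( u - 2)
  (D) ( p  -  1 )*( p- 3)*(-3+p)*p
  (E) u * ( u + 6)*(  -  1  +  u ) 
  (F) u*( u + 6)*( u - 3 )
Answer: C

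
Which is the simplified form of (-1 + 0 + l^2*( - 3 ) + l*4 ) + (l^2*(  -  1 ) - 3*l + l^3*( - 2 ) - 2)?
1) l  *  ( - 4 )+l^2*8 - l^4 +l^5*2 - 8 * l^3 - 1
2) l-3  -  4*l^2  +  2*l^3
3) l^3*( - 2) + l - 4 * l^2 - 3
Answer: 3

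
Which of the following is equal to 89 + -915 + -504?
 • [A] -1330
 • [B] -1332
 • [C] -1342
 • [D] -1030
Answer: A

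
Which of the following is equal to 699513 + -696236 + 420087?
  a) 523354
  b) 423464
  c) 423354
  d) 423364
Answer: d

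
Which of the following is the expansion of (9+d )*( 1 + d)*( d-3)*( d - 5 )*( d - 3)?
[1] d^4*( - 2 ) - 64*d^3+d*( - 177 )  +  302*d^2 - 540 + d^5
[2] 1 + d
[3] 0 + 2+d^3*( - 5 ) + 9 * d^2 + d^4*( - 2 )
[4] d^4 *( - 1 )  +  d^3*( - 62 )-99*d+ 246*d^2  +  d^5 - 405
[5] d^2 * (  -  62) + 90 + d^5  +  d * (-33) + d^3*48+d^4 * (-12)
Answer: 4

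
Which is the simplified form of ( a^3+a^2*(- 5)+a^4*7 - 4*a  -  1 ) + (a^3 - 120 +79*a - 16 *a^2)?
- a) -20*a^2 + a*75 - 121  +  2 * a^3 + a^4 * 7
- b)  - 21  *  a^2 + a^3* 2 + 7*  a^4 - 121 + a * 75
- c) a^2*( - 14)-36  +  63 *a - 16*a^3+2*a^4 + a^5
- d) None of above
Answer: b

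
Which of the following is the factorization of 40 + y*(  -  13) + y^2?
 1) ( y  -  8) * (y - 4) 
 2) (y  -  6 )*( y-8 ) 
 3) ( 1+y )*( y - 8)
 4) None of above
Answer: 4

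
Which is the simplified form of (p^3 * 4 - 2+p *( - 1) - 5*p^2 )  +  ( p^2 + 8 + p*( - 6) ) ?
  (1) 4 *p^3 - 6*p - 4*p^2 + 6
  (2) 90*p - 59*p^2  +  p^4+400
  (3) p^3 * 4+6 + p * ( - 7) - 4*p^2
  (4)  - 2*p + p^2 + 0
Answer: 3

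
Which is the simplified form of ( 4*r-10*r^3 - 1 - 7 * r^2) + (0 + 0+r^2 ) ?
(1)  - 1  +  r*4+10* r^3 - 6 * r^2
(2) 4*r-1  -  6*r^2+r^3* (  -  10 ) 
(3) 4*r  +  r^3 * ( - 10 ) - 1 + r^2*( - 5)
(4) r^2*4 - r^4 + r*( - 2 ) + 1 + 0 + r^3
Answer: 2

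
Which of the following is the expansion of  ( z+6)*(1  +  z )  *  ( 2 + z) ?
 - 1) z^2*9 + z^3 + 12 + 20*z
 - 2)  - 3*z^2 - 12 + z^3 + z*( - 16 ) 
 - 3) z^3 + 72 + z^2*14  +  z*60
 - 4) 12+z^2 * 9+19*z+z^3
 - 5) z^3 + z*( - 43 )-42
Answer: 1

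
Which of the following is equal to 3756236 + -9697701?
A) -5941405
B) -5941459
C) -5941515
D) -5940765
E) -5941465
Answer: E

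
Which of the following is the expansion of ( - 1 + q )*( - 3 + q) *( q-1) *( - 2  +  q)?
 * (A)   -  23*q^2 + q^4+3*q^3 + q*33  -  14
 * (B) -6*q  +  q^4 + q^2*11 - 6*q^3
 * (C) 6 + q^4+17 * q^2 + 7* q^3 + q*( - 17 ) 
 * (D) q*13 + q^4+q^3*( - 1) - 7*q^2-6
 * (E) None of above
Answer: E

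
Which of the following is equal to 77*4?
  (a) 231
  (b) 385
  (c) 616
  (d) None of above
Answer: d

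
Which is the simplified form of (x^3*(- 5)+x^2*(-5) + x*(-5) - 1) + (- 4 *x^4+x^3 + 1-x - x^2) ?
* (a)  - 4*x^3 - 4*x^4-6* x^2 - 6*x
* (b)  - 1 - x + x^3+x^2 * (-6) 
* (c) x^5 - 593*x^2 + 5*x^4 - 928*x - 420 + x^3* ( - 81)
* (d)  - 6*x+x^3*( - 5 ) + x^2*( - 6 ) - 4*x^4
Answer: a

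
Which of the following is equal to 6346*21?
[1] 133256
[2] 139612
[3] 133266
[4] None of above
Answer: 3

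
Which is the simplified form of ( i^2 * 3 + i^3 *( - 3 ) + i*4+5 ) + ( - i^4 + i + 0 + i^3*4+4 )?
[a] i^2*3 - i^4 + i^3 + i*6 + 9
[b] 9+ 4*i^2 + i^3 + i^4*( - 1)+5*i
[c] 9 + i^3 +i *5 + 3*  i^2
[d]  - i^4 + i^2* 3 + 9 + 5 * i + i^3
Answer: d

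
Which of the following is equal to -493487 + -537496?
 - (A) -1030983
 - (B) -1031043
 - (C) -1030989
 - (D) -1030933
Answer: A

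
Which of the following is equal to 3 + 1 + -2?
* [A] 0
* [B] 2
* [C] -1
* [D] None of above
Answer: B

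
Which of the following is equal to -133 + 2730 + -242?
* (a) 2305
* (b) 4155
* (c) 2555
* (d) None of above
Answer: d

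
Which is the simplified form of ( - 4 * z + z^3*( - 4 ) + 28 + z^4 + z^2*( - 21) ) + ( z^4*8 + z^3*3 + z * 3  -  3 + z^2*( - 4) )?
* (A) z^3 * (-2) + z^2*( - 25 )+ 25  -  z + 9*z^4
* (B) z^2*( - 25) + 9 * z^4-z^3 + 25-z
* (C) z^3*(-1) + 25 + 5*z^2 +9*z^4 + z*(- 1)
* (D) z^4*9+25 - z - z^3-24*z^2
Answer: B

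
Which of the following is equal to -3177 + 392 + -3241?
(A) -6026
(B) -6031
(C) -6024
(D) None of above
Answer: A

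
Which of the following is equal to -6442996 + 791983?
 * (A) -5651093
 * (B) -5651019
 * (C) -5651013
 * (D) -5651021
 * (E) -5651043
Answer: C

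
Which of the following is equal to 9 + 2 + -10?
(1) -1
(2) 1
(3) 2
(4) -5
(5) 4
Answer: 2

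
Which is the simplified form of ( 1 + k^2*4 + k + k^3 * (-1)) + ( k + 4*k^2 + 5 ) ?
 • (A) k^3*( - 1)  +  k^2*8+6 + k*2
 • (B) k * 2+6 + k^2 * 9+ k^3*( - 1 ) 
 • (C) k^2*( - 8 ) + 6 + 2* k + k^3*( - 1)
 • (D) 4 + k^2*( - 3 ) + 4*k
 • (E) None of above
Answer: A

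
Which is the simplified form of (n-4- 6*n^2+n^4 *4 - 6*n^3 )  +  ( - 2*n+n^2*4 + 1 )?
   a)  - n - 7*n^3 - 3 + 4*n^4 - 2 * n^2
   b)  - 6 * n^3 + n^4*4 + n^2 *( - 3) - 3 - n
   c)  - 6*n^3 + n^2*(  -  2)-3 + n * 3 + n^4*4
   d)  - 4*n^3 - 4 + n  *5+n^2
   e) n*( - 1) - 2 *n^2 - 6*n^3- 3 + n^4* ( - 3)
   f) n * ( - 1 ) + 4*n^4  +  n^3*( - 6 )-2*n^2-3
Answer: f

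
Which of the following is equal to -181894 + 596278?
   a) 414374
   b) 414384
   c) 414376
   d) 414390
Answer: b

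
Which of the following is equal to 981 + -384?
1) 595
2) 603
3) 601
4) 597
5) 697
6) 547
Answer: 4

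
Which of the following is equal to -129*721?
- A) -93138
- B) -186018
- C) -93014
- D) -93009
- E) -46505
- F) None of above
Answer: D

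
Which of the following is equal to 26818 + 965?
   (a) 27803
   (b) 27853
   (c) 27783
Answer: c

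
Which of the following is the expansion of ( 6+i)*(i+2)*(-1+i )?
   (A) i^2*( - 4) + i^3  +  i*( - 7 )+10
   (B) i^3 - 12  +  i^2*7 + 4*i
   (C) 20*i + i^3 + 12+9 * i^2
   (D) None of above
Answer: B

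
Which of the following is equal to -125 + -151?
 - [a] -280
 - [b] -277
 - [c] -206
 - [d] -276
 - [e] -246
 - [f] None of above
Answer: d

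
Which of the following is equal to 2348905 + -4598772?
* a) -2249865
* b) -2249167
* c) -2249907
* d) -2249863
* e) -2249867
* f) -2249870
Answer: e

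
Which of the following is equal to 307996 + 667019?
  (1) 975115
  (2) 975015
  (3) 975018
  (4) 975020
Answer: 2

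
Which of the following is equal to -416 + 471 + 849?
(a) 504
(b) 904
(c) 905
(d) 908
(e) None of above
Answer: b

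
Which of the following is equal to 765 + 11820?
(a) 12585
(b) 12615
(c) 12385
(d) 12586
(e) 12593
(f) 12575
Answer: a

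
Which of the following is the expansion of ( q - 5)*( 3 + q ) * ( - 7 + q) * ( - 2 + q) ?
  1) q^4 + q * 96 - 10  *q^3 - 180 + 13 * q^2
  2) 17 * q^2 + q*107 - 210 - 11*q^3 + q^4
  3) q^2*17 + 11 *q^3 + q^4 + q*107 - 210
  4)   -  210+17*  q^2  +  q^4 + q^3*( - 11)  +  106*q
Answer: 2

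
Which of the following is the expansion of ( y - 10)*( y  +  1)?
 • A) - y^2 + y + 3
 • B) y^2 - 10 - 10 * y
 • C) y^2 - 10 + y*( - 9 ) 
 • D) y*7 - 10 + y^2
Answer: C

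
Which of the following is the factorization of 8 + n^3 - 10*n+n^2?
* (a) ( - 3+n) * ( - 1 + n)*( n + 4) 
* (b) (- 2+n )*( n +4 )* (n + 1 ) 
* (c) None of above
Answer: c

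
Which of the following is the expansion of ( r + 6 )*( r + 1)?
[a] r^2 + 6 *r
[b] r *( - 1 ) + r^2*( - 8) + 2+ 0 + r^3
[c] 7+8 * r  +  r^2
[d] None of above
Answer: d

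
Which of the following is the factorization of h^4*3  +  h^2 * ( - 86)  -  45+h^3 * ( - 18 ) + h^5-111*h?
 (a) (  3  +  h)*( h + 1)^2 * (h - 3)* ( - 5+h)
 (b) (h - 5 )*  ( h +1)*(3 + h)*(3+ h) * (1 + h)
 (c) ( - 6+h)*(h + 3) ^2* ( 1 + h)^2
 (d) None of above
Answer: b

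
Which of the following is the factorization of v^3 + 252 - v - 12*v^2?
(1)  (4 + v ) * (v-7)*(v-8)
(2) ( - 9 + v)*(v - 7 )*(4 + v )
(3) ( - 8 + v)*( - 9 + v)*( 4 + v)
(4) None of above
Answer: 2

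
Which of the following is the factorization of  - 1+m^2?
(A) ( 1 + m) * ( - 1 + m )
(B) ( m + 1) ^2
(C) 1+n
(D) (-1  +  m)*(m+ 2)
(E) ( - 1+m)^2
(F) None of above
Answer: A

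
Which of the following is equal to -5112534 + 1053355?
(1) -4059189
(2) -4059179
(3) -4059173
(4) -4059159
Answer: 2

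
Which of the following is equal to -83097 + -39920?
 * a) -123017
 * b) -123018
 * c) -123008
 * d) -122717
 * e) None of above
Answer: a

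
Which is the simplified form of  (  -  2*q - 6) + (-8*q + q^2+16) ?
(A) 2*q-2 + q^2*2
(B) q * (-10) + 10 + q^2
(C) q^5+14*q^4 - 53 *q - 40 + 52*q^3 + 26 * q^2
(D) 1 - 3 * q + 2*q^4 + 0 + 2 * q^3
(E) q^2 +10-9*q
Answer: B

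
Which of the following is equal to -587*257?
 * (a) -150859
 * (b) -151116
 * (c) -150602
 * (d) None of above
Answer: a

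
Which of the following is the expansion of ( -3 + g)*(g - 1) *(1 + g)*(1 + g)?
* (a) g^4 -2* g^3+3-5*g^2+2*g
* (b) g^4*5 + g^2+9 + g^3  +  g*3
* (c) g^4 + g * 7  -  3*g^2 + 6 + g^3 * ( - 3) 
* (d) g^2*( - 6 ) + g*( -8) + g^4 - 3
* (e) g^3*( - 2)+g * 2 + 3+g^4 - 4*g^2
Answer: e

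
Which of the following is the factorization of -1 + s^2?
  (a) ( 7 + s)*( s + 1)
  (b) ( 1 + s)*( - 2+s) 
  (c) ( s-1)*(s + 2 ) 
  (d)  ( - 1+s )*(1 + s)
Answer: d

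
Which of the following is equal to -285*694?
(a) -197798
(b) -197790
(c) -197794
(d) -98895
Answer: b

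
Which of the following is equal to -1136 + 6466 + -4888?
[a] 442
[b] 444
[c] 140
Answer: a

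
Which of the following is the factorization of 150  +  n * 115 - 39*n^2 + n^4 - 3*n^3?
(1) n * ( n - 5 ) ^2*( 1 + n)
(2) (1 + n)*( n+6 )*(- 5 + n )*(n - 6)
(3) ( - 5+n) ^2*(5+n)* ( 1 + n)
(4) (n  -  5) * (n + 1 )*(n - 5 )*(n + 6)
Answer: 4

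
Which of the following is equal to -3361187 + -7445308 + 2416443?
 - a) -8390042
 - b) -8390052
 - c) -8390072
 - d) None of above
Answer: b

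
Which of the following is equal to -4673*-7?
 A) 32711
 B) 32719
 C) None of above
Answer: A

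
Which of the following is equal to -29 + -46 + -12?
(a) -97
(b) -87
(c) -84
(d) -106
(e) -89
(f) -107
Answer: b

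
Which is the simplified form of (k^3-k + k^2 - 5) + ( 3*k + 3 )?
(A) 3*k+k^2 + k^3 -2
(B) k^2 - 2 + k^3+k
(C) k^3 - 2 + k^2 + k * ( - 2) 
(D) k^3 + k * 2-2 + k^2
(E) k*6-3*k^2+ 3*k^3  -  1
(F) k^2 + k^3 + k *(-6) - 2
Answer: D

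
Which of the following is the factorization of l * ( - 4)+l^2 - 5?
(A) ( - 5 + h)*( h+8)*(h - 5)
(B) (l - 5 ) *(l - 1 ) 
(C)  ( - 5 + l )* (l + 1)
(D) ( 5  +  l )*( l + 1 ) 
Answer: C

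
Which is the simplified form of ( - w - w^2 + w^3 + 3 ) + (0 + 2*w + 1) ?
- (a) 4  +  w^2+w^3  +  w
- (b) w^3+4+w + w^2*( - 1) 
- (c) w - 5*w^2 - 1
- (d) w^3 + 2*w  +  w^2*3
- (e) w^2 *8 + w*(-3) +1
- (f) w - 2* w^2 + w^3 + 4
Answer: b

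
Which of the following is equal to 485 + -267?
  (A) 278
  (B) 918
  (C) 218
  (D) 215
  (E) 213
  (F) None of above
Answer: C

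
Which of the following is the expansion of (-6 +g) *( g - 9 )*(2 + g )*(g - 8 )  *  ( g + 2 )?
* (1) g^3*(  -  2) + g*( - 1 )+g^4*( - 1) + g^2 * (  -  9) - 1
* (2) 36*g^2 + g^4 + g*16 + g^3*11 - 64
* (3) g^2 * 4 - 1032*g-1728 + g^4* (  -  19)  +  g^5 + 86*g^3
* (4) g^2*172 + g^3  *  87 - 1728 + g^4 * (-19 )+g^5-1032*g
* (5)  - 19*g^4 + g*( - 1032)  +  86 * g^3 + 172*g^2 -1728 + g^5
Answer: 5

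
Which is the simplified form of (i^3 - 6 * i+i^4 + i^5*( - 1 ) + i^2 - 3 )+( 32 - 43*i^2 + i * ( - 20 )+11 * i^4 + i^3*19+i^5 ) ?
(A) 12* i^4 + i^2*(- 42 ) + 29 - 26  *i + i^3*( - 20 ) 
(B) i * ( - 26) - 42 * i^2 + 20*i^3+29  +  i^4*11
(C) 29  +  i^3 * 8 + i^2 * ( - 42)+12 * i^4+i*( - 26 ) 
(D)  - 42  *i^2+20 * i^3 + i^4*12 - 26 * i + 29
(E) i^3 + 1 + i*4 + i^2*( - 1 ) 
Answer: D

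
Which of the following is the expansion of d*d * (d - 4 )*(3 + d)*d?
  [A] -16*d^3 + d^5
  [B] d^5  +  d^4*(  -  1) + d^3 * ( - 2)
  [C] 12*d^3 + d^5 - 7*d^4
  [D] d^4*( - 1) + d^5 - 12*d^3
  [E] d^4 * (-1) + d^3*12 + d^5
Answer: D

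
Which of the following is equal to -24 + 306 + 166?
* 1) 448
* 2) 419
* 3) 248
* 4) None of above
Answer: 1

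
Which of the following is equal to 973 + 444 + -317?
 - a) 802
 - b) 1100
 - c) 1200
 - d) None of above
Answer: b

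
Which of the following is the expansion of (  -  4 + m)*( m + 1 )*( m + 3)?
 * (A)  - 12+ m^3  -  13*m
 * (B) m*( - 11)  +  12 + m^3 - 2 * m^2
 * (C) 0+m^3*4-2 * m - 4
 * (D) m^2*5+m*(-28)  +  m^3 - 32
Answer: A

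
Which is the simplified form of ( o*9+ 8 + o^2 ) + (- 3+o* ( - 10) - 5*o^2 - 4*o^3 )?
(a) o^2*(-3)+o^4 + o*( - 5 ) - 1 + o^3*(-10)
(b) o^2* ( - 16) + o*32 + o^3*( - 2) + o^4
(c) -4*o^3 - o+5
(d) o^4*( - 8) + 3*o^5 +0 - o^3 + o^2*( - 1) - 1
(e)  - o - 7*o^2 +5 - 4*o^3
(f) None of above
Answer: f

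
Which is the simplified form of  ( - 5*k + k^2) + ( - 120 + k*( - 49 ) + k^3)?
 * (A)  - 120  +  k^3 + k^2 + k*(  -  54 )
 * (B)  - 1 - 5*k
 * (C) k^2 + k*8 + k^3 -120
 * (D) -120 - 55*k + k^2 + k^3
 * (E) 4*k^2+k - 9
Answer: A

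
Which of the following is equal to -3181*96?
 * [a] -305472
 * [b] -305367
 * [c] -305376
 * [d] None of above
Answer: c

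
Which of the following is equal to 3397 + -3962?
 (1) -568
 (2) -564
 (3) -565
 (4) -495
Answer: 3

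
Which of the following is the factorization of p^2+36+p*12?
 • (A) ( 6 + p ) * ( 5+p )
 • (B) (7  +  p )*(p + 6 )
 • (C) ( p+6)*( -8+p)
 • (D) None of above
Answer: D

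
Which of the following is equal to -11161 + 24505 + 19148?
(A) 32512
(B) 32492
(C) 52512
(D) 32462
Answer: B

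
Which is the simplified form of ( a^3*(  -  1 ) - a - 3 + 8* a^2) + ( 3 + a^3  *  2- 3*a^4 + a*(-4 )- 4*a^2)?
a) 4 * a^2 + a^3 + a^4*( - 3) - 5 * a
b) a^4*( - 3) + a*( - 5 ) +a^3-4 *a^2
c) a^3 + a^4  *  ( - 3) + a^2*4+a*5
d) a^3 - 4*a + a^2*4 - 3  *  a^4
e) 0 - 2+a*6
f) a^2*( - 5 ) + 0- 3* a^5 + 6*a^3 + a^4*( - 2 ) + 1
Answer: a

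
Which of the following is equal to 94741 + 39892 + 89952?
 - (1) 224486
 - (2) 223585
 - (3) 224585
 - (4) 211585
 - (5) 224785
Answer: 3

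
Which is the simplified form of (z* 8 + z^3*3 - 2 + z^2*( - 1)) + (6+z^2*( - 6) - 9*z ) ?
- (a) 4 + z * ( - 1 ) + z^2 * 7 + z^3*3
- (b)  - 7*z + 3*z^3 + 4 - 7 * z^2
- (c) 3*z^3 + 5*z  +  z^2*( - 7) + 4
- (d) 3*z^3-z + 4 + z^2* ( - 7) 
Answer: d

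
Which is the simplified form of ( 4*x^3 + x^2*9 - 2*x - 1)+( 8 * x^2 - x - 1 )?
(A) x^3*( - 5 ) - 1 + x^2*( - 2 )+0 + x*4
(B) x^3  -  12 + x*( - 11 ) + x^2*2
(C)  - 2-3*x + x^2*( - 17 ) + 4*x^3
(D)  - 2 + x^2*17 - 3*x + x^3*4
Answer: D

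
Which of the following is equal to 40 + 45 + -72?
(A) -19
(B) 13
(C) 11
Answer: B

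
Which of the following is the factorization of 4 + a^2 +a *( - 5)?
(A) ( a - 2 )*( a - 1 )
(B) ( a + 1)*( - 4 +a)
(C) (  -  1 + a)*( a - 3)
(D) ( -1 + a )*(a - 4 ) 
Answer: D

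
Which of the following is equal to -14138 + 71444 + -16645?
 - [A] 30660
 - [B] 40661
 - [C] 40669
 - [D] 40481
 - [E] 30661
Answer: B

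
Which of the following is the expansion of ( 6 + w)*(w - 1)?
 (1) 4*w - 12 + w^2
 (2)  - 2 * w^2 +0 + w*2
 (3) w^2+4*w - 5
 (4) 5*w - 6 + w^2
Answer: 4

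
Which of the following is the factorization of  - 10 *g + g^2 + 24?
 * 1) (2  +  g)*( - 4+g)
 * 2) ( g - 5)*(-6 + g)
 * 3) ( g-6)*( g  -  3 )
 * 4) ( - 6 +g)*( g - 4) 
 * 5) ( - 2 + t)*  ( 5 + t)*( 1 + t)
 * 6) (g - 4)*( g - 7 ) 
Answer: 4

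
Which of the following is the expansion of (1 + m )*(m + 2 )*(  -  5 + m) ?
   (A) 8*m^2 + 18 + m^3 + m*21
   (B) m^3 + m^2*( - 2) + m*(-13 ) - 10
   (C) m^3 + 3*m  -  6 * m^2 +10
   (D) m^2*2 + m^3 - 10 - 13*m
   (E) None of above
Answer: B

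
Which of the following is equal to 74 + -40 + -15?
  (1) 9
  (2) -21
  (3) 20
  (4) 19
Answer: 4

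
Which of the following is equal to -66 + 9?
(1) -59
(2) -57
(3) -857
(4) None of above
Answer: 2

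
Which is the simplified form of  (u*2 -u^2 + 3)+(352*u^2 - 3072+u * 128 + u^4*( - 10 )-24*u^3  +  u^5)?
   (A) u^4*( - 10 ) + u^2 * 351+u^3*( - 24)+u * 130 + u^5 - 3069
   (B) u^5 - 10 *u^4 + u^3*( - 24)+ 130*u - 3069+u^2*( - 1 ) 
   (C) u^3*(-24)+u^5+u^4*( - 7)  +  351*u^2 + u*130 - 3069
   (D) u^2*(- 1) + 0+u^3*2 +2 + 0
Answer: A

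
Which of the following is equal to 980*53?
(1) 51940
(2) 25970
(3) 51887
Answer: 1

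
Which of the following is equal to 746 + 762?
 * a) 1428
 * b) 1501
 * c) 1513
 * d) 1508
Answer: d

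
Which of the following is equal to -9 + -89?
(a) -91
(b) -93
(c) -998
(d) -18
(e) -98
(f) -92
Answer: e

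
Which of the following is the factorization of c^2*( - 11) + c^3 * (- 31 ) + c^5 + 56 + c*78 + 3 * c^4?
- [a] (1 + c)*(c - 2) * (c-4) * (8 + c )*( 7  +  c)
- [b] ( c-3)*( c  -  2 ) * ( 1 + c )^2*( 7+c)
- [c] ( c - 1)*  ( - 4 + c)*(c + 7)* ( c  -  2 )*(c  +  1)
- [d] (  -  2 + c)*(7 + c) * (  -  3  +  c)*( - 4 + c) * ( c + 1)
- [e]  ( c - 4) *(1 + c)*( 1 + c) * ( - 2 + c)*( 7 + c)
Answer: e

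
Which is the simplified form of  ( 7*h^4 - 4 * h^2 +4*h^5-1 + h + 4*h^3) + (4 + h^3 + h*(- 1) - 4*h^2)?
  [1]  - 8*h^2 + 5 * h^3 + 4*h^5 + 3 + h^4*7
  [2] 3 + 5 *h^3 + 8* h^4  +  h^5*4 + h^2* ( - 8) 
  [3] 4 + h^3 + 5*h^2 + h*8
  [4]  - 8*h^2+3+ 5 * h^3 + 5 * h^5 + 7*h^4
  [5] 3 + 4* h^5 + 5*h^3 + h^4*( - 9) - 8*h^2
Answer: 1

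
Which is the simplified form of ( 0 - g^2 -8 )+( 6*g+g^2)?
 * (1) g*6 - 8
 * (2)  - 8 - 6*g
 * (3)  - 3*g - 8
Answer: 1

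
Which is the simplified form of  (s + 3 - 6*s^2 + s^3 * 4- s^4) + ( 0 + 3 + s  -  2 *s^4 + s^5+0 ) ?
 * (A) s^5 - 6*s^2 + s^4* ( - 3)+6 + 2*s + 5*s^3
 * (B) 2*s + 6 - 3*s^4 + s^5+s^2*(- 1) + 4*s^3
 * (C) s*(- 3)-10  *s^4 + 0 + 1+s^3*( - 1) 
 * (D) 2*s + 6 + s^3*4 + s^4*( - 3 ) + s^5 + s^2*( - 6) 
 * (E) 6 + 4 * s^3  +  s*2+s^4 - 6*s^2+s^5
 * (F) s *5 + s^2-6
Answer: D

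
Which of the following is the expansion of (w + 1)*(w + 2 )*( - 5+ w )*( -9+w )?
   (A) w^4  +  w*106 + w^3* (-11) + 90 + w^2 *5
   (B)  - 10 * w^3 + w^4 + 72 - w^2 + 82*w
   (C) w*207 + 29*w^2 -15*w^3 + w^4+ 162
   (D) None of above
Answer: D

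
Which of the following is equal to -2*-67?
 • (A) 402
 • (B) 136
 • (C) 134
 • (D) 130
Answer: C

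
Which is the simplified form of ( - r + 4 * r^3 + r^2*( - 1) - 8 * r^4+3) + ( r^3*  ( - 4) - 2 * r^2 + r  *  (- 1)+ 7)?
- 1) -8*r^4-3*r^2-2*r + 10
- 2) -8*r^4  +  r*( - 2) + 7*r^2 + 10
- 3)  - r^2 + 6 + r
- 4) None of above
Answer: 1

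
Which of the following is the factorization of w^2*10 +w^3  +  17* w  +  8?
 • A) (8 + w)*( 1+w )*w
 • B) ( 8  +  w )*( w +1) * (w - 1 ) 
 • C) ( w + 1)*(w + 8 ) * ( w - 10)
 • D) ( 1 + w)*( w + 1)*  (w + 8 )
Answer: D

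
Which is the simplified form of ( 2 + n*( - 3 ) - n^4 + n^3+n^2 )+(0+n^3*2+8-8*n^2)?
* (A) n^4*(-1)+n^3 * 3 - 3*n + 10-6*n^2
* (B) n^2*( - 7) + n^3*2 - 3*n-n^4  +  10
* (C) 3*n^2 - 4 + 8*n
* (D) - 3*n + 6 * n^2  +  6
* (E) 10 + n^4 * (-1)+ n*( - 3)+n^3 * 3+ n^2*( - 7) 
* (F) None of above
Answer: E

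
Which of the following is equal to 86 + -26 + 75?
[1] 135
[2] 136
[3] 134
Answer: 1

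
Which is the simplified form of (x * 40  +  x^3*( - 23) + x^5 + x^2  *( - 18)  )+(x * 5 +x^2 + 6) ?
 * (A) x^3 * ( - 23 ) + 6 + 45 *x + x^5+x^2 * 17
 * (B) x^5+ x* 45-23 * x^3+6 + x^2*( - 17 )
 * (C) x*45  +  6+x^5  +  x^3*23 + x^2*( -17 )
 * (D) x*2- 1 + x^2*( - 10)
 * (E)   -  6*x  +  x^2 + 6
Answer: B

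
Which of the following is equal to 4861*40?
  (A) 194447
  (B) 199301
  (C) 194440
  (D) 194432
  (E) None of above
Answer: C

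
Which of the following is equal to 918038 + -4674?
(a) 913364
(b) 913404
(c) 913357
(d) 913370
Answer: a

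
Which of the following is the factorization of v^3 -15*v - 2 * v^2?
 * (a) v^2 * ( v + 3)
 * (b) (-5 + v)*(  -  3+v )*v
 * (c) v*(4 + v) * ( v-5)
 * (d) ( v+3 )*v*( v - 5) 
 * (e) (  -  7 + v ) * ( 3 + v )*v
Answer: d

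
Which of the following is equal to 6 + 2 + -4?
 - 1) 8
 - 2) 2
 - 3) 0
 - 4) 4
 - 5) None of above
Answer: 4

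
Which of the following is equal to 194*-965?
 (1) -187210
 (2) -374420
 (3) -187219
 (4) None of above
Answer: 1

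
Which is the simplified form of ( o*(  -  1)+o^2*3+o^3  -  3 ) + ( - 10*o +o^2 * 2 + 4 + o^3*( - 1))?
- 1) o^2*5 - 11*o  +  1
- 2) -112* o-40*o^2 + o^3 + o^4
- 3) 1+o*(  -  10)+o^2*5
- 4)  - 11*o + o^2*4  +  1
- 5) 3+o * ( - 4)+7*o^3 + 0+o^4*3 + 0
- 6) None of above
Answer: 1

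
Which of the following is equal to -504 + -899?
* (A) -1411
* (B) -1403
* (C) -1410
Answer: B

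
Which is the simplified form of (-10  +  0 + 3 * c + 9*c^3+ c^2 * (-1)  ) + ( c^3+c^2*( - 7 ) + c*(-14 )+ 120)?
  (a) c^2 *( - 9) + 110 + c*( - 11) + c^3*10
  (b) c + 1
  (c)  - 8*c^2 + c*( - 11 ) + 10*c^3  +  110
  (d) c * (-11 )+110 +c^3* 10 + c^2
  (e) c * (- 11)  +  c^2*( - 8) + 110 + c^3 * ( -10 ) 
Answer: c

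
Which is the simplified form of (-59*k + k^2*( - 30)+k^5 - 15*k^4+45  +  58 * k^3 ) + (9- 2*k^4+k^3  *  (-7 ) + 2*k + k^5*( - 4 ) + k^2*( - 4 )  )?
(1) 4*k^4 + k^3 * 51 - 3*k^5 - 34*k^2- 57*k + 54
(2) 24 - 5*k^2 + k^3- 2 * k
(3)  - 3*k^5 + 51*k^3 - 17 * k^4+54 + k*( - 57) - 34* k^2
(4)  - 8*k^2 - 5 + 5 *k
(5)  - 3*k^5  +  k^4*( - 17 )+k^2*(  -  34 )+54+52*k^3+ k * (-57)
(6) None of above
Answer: 3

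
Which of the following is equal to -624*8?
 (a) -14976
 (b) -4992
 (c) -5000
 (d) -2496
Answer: b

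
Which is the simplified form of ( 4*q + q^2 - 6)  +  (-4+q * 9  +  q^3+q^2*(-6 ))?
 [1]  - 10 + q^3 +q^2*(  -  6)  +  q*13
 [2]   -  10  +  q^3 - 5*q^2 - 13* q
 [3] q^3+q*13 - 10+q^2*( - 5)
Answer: 3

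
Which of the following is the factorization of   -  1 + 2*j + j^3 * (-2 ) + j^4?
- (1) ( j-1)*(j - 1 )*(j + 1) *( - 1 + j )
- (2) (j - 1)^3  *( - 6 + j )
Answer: 1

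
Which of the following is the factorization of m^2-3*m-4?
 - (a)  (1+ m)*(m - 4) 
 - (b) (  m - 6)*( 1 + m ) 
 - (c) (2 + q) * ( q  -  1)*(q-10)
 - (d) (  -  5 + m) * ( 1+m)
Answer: a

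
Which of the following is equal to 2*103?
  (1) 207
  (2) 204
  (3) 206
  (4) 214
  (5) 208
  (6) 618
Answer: 3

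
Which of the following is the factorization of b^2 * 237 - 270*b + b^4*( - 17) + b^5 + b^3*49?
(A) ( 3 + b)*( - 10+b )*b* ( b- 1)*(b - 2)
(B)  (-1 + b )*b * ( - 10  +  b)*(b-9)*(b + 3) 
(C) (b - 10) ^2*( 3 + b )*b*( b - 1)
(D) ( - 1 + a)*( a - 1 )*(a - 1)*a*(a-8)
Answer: B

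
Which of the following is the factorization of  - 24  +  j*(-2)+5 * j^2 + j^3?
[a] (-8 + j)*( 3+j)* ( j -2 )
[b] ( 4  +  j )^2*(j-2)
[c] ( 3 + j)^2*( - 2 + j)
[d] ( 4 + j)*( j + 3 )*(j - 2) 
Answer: d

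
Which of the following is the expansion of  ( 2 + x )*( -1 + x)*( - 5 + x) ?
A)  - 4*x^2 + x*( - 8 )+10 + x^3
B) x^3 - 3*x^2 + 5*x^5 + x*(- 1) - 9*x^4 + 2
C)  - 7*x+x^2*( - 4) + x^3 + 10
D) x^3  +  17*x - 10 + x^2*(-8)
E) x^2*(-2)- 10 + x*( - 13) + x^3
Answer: C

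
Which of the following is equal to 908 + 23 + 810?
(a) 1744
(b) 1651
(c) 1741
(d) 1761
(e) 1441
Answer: c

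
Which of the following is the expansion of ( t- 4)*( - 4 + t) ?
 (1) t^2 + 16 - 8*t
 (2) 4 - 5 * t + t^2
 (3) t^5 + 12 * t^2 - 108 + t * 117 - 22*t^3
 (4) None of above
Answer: 1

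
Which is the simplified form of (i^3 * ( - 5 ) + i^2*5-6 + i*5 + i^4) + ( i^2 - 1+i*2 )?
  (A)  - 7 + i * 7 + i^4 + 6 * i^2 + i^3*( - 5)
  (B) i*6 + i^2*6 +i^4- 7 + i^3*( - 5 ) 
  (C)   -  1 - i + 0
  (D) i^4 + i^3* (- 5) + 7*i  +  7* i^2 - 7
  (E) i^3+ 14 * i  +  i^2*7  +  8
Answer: A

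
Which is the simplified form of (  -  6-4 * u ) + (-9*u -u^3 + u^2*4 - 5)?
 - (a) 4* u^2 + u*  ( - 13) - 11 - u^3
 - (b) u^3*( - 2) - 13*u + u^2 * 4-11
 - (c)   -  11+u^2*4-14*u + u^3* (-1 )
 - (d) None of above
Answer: a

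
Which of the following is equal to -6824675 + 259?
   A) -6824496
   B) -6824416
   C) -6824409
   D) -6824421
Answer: B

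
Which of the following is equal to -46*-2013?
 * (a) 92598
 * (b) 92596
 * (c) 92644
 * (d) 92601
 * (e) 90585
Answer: a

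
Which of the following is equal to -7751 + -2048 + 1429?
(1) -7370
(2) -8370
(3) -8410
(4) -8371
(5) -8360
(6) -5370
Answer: 2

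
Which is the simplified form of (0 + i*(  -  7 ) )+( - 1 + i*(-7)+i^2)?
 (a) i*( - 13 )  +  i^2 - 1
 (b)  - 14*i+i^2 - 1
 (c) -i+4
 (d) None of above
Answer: b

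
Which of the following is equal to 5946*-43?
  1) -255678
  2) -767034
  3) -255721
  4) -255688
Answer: 1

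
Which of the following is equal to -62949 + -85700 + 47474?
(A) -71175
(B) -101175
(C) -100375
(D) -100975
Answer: B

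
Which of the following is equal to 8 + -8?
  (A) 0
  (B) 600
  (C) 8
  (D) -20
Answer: A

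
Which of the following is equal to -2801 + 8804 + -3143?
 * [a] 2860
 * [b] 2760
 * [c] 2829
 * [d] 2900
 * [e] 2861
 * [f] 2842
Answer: a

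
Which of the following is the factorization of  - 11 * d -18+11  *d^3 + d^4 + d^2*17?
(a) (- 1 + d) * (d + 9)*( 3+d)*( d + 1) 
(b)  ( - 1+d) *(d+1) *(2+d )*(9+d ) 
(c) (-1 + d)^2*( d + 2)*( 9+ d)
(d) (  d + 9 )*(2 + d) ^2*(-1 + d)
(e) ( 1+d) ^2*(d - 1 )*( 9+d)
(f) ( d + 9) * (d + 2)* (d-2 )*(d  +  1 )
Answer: b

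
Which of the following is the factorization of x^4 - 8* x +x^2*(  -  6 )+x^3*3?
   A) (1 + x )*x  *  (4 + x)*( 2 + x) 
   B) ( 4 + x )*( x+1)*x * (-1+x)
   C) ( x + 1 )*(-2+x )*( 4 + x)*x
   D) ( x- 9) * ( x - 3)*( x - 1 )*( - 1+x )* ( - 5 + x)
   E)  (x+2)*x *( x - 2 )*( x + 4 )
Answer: C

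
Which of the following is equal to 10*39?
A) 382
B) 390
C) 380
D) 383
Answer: B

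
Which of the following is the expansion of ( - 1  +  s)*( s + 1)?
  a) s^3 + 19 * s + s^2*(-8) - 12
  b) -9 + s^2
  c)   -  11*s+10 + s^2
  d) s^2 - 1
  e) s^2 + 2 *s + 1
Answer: d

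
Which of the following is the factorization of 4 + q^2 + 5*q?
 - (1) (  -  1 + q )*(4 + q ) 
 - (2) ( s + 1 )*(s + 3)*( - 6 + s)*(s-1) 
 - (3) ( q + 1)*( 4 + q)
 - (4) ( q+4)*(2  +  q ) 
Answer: 3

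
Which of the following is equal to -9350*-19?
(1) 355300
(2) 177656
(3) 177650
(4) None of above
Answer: 3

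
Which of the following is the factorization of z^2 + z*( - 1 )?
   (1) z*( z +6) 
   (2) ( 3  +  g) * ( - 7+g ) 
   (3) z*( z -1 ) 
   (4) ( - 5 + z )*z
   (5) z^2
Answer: 3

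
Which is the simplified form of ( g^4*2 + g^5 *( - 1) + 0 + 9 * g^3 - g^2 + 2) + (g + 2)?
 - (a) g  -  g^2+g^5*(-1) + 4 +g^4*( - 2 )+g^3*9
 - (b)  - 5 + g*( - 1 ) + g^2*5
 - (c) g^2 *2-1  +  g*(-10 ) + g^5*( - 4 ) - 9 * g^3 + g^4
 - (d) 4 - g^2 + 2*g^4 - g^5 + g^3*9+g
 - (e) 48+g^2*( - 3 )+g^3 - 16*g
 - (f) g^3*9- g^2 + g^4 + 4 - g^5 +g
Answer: d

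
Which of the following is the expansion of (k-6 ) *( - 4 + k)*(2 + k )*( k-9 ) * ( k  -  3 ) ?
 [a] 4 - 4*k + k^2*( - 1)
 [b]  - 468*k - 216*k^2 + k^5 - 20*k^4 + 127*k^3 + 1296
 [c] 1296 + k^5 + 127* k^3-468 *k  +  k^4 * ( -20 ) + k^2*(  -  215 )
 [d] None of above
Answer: b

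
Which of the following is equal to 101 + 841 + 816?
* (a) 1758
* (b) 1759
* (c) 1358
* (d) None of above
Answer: a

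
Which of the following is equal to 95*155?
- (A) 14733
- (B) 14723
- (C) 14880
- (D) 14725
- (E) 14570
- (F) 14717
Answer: D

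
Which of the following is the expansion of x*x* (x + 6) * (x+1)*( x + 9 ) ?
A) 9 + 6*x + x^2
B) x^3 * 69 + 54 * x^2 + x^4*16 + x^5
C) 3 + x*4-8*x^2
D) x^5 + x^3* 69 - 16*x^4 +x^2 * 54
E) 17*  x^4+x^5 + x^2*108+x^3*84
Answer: B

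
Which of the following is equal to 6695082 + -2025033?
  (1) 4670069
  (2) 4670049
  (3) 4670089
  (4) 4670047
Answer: 2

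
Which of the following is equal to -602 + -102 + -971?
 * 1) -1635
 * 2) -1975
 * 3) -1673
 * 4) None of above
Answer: 4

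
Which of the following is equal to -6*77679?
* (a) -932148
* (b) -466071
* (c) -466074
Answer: c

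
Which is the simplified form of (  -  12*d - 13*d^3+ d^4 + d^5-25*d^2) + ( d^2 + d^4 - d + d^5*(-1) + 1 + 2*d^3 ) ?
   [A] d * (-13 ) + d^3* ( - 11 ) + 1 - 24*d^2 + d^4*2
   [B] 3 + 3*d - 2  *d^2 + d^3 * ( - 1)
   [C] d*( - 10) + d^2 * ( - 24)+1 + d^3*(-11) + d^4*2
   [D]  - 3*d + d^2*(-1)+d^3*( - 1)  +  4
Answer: A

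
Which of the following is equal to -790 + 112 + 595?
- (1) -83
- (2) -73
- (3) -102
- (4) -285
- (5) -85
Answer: 1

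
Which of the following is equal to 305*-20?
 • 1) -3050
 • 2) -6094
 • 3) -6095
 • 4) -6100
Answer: 4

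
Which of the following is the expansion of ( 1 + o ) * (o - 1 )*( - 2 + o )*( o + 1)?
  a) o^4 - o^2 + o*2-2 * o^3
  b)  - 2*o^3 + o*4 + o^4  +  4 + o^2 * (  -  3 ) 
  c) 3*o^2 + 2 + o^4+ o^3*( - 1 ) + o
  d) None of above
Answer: d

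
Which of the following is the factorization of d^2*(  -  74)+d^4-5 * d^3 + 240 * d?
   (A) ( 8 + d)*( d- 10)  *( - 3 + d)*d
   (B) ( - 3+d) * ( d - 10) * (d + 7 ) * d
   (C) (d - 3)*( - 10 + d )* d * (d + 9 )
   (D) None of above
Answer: A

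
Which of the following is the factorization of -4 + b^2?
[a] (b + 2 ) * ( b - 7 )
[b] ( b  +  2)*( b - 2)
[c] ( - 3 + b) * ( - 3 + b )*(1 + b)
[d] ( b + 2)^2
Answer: b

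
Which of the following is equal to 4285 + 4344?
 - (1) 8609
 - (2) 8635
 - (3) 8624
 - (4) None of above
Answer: 4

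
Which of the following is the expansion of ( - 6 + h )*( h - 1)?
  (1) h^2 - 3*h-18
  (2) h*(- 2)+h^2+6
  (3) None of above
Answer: 3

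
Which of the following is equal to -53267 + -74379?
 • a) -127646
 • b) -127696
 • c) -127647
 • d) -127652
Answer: a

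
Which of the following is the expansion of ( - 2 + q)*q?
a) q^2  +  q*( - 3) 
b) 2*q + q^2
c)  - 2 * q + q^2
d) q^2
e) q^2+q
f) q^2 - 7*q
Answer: c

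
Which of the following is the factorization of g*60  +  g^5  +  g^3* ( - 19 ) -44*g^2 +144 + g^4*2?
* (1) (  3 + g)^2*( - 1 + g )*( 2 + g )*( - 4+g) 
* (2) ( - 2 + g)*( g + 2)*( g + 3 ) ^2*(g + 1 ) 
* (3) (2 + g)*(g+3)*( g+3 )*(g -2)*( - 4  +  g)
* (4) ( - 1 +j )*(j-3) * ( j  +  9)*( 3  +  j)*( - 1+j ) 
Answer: 3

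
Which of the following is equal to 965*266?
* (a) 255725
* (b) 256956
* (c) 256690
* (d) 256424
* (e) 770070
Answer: c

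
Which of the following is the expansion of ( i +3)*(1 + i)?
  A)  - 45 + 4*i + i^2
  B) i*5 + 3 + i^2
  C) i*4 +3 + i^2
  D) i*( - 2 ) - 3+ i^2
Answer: C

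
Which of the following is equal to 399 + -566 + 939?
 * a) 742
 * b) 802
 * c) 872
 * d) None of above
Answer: d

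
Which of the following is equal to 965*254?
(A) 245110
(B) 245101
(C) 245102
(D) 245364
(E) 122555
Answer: A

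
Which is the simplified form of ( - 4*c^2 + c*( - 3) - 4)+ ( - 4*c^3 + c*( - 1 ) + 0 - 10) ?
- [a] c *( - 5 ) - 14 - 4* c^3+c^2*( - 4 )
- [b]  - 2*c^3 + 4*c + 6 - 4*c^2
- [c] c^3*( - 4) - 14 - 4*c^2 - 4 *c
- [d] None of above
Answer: c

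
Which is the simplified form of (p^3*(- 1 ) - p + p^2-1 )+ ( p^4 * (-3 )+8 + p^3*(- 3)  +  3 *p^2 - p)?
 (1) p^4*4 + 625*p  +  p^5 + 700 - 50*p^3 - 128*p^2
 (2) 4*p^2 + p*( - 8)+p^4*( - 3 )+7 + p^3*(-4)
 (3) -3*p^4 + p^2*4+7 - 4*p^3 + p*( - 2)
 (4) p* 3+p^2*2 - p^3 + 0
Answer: 3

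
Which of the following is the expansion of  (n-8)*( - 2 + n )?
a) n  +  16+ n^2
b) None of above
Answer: b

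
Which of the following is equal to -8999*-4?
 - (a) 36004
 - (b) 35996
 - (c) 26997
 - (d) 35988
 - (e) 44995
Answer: b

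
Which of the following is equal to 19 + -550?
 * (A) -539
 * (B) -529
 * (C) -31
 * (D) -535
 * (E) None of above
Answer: E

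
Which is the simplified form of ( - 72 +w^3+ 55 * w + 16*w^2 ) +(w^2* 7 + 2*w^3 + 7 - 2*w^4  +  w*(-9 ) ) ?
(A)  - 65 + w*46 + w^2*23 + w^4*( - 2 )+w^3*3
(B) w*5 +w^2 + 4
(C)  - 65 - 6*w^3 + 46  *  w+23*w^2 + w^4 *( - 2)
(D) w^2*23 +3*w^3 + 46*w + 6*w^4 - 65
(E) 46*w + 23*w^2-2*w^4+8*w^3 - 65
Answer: A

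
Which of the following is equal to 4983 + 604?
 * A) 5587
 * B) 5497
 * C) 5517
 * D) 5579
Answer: A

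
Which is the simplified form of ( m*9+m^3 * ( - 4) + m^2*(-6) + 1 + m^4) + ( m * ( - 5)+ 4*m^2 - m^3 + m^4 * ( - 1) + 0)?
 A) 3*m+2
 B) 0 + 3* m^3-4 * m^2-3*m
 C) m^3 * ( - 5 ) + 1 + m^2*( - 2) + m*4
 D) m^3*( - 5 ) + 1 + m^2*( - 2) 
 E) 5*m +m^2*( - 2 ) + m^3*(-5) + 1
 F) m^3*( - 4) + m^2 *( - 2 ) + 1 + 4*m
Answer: C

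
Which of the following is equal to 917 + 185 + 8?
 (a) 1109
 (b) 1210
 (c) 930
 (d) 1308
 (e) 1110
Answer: e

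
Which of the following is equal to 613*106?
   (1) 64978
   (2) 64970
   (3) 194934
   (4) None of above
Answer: 1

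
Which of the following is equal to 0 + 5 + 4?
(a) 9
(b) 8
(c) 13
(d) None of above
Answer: a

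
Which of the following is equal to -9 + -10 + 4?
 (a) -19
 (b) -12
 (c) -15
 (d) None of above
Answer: c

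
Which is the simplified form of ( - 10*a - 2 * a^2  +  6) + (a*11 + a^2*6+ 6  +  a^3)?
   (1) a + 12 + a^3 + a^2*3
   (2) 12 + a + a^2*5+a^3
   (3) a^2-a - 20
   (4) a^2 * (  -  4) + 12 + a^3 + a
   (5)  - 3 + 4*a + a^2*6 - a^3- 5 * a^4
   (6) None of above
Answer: 6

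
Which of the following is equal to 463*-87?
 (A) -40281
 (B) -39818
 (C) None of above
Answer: A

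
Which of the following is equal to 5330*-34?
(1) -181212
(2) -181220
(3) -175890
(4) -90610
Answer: 2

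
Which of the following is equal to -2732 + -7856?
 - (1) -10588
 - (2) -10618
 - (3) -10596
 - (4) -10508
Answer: 1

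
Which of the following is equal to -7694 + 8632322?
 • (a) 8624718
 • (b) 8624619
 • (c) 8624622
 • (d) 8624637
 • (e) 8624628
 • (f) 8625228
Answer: e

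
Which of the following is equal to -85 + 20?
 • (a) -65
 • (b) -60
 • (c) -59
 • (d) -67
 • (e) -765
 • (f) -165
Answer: a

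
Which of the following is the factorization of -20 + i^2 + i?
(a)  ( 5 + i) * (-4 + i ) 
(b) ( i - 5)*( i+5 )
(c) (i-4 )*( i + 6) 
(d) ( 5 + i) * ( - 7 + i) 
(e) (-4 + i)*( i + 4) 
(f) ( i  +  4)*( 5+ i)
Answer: a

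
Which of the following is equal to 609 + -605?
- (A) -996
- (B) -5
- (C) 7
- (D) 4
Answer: D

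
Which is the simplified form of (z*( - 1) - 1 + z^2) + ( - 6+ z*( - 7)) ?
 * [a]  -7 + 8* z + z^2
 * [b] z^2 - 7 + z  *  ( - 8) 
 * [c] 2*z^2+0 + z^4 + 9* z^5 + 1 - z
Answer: b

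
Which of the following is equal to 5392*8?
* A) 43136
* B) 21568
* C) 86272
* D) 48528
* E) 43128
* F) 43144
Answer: A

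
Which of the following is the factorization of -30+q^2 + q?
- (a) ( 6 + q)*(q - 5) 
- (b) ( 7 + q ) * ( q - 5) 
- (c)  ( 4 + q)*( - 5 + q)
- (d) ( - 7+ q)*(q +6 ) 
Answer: a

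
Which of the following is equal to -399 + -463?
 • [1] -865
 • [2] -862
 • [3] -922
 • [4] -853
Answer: 2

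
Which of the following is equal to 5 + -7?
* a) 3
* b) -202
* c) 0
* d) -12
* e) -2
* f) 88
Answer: e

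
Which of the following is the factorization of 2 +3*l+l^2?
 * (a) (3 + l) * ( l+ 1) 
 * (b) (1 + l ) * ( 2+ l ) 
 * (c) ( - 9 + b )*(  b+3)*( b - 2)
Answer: b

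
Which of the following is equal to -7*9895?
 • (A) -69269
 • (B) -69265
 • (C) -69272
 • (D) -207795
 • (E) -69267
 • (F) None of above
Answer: B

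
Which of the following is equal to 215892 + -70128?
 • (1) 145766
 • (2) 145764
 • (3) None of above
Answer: 2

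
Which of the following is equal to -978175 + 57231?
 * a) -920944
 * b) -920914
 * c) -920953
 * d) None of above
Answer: a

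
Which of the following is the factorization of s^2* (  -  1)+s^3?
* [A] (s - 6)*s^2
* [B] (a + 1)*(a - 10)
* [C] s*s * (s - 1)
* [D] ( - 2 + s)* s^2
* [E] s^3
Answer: C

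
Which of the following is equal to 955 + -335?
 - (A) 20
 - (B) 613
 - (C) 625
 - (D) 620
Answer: D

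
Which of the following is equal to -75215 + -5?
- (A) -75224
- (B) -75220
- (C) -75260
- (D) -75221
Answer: B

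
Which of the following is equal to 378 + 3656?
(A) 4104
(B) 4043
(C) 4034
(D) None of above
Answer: C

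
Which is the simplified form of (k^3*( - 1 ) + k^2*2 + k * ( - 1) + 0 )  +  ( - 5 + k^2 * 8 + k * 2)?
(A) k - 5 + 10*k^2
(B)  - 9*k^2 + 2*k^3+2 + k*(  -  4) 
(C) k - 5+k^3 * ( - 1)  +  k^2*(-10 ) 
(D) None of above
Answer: D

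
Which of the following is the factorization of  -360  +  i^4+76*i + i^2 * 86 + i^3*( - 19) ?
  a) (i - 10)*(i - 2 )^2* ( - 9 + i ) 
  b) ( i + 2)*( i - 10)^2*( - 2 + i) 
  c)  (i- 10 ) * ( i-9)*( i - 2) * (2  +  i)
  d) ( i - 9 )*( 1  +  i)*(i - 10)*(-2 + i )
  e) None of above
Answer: c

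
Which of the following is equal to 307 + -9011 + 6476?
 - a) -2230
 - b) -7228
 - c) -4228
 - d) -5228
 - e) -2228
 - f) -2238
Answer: e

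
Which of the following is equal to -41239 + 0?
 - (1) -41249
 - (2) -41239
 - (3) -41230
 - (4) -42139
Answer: 2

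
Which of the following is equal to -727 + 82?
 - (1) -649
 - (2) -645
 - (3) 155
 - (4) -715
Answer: 2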